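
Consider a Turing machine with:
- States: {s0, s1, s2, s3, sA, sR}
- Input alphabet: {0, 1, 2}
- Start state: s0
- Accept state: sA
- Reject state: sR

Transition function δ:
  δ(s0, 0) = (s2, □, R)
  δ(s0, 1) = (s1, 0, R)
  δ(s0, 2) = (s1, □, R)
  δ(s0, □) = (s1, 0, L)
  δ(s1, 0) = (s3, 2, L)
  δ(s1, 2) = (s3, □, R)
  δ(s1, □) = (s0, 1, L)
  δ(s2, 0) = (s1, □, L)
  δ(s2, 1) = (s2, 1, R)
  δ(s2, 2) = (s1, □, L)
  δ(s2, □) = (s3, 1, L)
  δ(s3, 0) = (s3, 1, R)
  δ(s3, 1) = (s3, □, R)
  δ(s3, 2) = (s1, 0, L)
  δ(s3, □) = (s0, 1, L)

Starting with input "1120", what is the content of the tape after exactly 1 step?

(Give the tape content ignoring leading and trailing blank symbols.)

Execution trace:
Initial: [s0]1120
Step 1: δ(s0, 1) = (s1, 0, R) → 0[s1]120

No transition is defined for δ(s1, 1). By convention the machine halts and rejects.

After 1 step, the tape (ignoring leading/trailing blanks) is: 0120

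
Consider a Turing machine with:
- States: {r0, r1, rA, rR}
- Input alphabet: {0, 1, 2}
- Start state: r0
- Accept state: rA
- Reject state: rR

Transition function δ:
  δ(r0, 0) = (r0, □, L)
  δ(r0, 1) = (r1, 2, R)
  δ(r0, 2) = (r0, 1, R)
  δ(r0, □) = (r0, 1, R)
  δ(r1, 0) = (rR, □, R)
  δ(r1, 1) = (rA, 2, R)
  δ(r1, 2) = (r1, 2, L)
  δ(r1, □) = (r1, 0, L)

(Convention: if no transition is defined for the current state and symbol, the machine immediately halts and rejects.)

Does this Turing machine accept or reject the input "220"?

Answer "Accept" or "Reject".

Execution trace:
Initial: [r0]220
Step 1: δ(r0, 2) = (r0, 1, R) → 1[r0]20
Step 2: δ(r0, 2) = (r0, 1, R) → 11[r0]0
Step 3: δ(r0, 0) = (r0, □, L) → 1[r0]1□
Step 4: δ(r0, 1) = (r1, 2, R) → 12[r1]□
Step 5: δ(r1, □) = (r1, 0, L) → 1[r1]20
Step 6: δ(r1, 2) = (r1, 2, L) → [r1]120
Step 7: δ(r1, 1) = (rA, 2, R) → 2[rA]20

The machine reaches the accept state rA and halts.

Answer: Accept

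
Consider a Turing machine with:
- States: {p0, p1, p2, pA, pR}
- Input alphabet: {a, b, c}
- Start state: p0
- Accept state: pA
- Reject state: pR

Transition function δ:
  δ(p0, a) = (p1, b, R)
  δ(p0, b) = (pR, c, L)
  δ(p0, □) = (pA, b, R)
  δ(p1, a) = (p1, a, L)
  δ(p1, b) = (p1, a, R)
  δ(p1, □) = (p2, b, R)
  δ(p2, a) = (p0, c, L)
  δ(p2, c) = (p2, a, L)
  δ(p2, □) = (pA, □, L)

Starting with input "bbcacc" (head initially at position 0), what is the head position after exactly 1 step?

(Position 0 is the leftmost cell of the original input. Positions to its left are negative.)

Execution trace (head position shown):
Step 0: [p0]bbcacc  (head at position 0)
Step 1: move left → [pR]□cbcacc  (head at position -1)

After 1 step, the head is at position -1.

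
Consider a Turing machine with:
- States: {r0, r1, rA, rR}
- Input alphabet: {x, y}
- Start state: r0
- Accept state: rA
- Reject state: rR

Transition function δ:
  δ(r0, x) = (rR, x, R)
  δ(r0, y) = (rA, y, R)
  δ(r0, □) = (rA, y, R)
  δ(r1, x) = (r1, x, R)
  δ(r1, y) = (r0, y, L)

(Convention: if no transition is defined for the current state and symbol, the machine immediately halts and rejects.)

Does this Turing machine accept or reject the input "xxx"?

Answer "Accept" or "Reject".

Execution trace:
Initial: [r0]xxx
Step 1: δ(r0, x) = (rR, x, R) → x[rR]xx

The machine reaches the reject state rR and halts.

Answer: Reject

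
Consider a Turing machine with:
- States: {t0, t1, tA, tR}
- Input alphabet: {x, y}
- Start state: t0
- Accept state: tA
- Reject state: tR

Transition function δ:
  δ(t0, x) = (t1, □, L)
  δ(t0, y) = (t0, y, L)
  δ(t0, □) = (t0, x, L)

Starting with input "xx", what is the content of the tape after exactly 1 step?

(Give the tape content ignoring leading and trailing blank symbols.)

Execution trace:
Initial: [t0]xx
Step 1: δ(t0, x) = (t1, □, L) → [t1]□□x

No transition is defined for δ(t1, □). By convention the machine halts and rejects.

After 1 step, the tape (ignoring leading/trailing blanks) is: x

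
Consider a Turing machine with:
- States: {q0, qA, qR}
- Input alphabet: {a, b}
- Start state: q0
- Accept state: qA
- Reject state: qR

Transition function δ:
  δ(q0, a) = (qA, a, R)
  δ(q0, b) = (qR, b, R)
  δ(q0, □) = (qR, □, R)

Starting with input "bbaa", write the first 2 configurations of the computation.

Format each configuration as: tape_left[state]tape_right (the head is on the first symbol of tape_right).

Transitions applied:
Step 1: δ(q0, b) = (qR, b, R)

The first 2 configurations are:
[q0]bbaa ⊢ b[qR]baa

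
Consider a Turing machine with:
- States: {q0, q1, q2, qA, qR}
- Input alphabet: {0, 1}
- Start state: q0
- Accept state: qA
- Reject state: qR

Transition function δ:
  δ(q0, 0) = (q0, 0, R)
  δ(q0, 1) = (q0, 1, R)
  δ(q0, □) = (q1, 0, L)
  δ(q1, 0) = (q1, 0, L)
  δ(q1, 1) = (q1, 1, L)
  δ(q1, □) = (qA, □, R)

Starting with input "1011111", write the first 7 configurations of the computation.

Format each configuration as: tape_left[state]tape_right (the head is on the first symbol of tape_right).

Transitions applied:
Step 1: δ(q0, 1) = (q0, 1, R)
Step 2: δ(q0, 0) = (q0, 0, R)
Step 3: δ(q0, 1) = (q0, 1, R)
Step 4: δ(q0, 1) = (q0, 1, R)
Step 5: δ(q0, 1) = (q0, 1, R)
Step 6: δ(q0, 1) = (q0, 1, R)

The first 7 configurations are:
[q0]1011111 ⊢ 1[q0]011111 ⊢ 10[q0]11111 ⊢ 101[q0]1111 ⊢ 1011[q0]111 ⊢ 10111[q0]11 ⊢ 101111[q0]1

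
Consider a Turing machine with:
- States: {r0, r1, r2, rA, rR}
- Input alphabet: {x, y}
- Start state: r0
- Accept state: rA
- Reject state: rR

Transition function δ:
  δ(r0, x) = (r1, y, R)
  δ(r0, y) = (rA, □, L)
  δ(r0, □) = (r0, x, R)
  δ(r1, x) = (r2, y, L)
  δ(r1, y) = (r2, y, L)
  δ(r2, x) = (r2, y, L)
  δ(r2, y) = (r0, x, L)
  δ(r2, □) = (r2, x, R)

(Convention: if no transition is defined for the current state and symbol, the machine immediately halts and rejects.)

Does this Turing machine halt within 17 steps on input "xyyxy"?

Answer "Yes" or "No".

Execution trace:
Initial: [r0]xyyxy
Step 1: δ(r0, x) = (r1, y, R) → y[r1]yyxy
Step 2: δ(r1, y) = (r2, y, L) → [r2]yyyxy
Step 3: δ(r2, y) = (r0, x, L) → [r0]□xyyxy
Step 4: δ(r0, □) = (r0, x, R) → x[r0]xyyxy
Step 5: δ(r0, x) = (r1, y, R) → xy[r1]yyxy
Step 6: δ(r1, y) = (r2, y, L) → x[r2]yyyxy
Step 7: δ(r2, y) = (r0, x, L) → [r0]xxyyxy
Step 8: δ(r0, x) = (r1, y, R) → y[r1]xyyxy
Step 9: δ(r1, x) = (r2, y, L) → [r2]yyyyxy
Step 10: δ(r2, y) = (r0, x, L) → [r0]□xyyyxy
Step 11: δ(r0, □) = (r0, x, R) → x[r0]xyyyxy
Step 12: δ(r0, x) = (r1, y, R) → xy[r1]yyyxy
Step 13: δ(r1, y) = (r2, y, L) → x[r2]yyyyxy
Step 14: δ(r2, y) = (r0, x, L) → [r0]xxyyyxy
Step 15: δ(r0, x) = (r1, y, R) → y[r1]xyyyxy
Step 16: δ(r1, x) = (r2, y, L) → [r2]yyyyyxy
Step 17: δ(r2, y) = (r0, x, L) → [r0]□xyyyyxy

The machine has not reached a halting state after 17 steps.
The machine did not halt within the 17-step bound.

Answer: No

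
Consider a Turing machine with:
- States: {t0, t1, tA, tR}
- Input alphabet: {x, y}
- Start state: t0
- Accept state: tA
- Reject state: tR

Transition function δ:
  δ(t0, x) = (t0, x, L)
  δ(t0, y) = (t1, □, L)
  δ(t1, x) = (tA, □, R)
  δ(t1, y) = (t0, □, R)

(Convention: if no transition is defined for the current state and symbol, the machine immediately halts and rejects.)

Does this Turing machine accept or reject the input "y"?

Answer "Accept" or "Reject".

Execution trace:
Initial: [t0]y
Step 1: δ(t0, y) = (t1, □, L) → [t1]□□

No transition is defined for δ(t1, □). By convention the machine halts and rejects.

Answer: Reject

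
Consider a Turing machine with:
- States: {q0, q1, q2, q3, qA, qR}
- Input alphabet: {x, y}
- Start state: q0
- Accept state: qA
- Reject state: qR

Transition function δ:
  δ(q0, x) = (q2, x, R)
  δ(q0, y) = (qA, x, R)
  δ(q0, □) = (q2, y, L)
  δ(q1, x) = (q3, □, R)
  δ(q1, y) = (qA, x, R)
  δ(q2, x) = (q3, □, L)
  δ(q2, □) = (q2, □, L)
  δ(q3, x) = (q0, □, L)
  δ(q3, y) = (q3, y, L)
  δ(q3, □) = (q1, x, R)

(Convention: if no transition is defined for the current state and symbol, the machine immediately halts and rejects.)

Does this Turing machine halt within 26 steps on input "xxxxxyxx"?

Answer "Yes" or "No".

Execution trace:
Initial: [q0]xxxxxyxx
Step 1: δ(q0, x) = (q2, x, R) → x[q2]xxxxyxx
Step 2: δ(q2, x) = (q3, □, L) → [q3]x□xxxyxx
Step 3: δ(q3, x) = (q0, □, L) → [q0]□□□xxxyxx
Step 4: δ(q0, □) = (q2, y, L) → [q2]□y□□xxxyxx
Step 5: δ(q2, □) = (q2, □, L) → [q2]□□y□□xxxyxx
Step 6: δ(q2, □) = (q2, □, L) → [q2]□□□y□□xxxyxx
Step 7: δ(q2, □) = (q2, □, L) → [q2]□□□□y□□xxxyxx
Step 8: δ(q2, □) = (q2, □, L) → [q2]□□□□□y□□xxxyxx
Step 9: δ(q2, □) = (q2, □, L) → [q2]□□□□□□y□□xxxyxx
Step 10: δ(q2, □) = (q2, □, L) → [q2]□□□□□□□y□□xxxyxx
Step 11: δ(q2, □) = (q2, □, L) → [q2]□□□□□□□□y□□xxxyxx
Step 12: δ(q2, □) = (q2, □, L) → [q2]□□□□□□□□□y□□xxxyxx
Step 13: δ(q2, □) = (q2, □, L) → [q2]□□□□□□□□□□y□□xxxyxx
Step 14: δ(q2, □) = (q2, □, L) → [q2]□□□□□□□□□□□y□□xxxyxx
Step 15: δ(q2, □) = (q2, □, L) → [q2]□□□□□□□□□□□□y□□xxxyxx
Step 16: δ(q2, □) = (q2, □, L) → [q2]□□□□□□□□□□□□□y□□xxxyxx
Step 17: δ(q2, □) = (q2, □, L) → [q2]□□□□□□□□□□□□□□y□□xxxyxx
Step 18: δ(q2, □) = (q2, □, L) → [q2]□□□□□□□□□□□□□□□y□□xxxyxx
Step 19: δ(q2, □) = (q2, □, L) → [q2]□□□□□□□□□□□□□□□□y□□xxxyxx
Step 20: δ(q2, □) = (q2, □, L) → [q2]□□□□□□□□□□□□□□□□□y□□xxxyxx
Step 21: δ(q2, □) = (q2, □, L) → [q2]□□□□□□□□□□□□□□□□□□y□□xxxyxx
Step 22: δ(q2, □) = (q2, □, L) → [q2]□□□□□□□□□□□□□□□□□□□y□□xxxyxx
Step 23: δ(q2, □) = (q2, □, L) → [q2]□□□□□□□□□□□□□□□□□□□□y□□xxxyxx
Step 24: δ(q2, □) = (q2, □, L) → [q2]□□□□□□□□□□□□□□□□□□□□□y□□xxxyxx
Step 25: δ(q2, □) = (q2, □, L) → [q2]□□□□□□□□□□□□□□□□□□□□□□y□□xxxyxx
Step 26: δ(q2, □) = (q2, □, L) → [q2]□□□□□□□□□□□□□□□□□□□□□□□y□□xxxyxx

The machine has not reached a halting state after 26 steps.
The machine did not halt within the 26-step bound.

Answer: No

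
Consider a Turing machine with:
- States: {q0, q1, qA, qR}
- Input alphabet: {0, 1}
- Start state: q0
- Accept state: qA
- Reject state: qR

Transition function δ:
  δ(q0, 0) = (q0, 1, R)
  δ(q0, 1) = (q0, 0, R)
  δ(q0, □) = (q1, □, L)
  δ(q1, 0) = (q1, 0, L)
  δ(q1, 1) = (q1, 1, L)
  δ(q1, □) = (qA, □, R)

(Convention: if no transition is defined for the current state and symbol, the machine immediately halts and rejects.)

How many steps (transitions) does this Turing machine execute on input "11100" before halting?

Execution trace:
Initial: [q0]11100
Step 1: δ(q0, 1) = (q0, 0, R) → 0[q0]1100
Step 2: δ(q0, 1) = (q0, 0, R) → 00[q0]100
Step 3: δ(q0, 1) = (q0, 0, R) → 000[q0]00
Step 4: δ(q0, 0) = (q0, 1, R) → 0001[q0]0
Step 5: δ(q0, 0) = (q0, 1, R) → 00011[q0]□
Step 6: δ(q0, □) = (q1, □, L) → 0001[q1]1□
Step 7: δ(q1, 1) = (q1, 1, L) → 000[q1]11□
Step 8: δ(q1, 1) = (q1, 1, L) → 00[q1]011□
Step 9: δ(q1, 0) = (q1, 0, L) → 0[q1]0011□
Step 10: δ(q1, 0) = (q1, 0, L) → [q1]00011□
Step 11: δ(q1, 0) = (q1, 0, L) → [q1]□00011□
Step 12: δ(q1, □) = (qA, □, R) → □[qA]00011□

The machine reaches the accept state qA and halts.

The machine executed 12 steps before halting.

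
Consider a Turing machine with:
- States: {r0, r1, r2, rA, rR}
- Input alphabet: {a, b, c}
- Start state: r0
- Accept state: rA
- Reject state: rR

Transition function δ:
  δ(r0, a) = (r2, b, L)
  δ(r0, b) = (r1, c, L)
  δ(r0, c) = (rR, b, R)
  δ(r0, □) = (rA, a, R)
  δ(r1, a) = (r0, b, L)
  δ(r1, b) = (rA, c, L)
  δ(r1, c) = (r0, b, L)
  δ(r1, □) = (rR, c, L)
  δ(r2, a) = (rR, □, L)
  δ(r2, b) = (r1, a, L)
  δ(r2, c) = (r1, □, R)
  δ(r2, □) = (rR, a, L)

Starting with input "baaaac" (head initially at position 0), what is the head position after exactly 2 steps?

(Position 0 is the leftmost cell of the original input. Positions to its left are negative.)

Execution trace (head position shown):
Step 0: [r0]baaaac  (head at position 0)
Step 1: move left → [r1]□caaaac  (head at position -1)
Step 2: move left → [rR]□ccaaaac  (head at position -2)

After 2 steps, the head is at position -2.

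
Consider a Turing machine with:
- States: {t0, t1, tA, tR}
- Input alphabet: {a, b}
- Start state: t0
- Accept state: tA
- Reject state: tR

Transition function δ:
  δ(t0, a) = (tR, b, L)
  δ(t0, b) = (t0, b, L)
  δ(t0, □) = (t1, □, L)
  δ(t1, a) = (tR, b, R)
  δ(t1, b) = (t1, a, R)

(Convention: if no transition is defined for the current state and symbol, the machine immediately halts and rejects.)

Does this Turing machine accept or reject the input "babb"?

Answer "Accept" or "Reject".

Execution trace:
Initial: [t0]babb
Step 1: δ(t0, b) = (t0, b, L) → [t0]□babb
Step 2: δ(t0, □) = (t1, □, L) → [t1]□□babb

No transition is defined for δ(t1, □). By convention the machine halts and rejects.

Answer: Reject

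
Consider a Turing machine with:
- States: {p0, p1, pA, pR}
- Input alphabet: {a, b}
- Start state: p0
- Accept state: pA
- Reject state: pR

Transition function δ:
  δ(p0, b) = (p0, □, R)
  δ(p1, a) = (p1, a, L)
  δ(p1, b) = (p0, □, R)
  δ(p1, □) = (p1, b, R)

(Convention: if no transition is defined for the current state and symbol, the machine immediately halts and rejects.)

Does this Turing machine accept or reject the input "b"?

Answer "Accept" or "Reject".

Execution trace:
Initial: [p0]b
Step 1: δ(p0, b) = (p0, □, R) → □[p0]□

No transition is defined for δ(p0, □). By convention the machine halts and rejects.

Answer: Reject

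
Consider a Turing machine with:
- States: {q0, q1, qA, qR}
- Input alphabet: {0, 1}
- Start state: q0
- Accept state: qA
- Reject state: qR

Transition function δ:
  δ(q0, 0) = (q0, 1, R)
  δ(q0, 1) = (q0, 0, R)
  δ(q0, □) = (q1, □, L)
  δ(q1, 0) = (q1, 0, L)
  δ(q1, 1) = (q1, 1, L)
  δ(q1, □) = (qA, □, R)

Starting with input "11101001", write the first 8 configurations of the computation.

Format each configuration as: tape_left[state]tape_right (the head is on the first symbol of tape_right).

Transitions applied:
Step 1: δ(q0, 1) = (q0, 0, R)
Step 2: δ(q0, 1) = (q0, 0, R)
Step 3: δ(q0, 1) = (q0, 0, R)
Step 4: δ(q0, 0) = (q0, 1, R)
Step 5: δ(q0, 1) = (q0, 0, R)
Step 6: δ(q0, 0) = (q0, 1, R)
Step 7: δ(q0, 0) = (q0, 1, R)

The first 8 configurations are:
[q0]11101001 ⊢ 0[q0]1101001 ⊢ 00[q0]101001 ⊢ 000[q0]01001 ⊢ 0001[q0]1001 ⊢ 00010[q0]001 ⊢ 000101[q0]01 ⊢ 0001011[q0]1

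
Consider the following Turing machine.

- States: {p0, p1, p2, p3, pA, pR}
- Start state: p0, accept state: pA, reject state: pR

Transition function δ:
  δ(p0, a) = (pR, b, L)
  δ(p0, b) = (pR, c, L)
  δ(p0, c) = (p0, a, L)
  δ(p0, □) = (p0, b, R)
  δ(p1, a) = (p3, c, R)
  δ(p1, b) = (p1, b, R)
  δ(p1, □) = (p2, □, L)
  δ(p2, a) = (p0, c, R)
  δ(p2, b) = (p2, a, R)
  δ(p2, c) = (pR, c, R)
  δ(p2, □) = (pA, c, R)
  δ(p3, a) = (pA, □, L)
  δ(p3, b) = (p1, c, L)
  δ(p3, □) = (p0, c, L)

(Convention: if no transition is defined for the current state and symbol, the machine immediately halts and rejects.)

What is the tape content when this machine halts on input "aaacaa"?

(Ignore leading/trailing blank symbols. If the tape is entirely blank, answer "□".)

Execution trace:
Initial: [p0]aaacaa
Step 1: δ(p0, a) = (pR, b, L) → [pR]□baacaa

The machine reaches the reject state pR and halts.

Final tape (ignoring leading/trailing blanks): baacaa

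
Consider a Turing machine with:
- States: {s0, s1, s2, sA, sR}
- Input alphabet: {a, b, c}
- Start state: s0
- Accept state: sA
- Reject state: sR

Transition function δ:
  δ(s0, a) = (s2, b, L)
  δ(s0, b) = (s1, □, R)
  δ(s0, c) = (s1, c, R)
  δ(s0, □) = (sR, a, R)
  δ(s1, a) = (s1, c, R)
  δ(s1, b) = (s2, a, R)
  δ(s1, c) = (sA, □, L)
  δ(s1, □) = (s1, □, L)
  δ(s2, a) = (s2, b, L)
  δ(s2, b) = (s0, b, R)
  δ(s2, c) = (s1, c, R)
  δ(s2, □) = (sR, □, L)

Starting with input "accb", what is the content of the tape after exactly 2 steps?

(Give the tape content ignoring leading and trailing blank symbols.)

Execution trace:
Initial: [s0]accb
Step 1: δ(s0, a) = (s2, b, L) → [s2]□bccb
Step 2: δ(s2, □) = (sR, □, L) → [sR]□□bccb

The machine reaches the reject state sR and halts.

After 2 steps, the tape (ignoring leading/trailing blanks) is: bccb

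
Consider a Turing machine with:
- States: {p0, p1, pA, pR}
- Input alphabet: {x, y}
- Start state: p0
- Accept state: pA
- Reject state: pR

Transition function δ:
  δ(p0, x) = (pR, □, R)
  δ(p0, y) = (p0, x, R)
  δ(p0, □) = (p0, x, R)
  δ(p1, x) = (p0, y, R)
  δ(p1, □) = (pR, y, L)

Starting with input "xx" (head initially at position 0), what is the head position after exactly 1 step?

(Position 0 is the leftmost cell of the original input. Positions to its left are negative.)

Execution trace (head position shown):
Step 0: [p0]xx  (head at position 0)
Step 1: move right → □[pR]x  (head at position 1)

After 1 step, the head is at position 1.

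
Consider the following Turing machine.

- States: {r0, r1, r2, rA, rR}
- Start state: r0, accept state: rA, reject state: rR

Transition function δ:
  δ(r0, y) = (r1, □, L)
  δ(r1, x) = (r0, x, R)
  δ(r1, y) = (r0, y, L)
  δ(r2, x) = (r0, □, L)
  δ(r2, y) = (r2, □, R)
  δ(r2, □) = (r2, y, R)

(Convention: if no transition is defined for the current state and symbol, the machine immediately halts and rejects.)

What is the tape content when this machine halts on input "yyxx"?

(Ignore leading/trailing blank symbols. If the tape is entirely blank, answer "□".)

Execution trace:
Initial: [r0]yyxx
Step 1: δ(r0, y) = (r1, □, L) → [r1]□□yxx

No transition is defined for δ(r1, □). By convention the machine halts and rejects.

Final tape (ignoring leading/trailing blanks): yxx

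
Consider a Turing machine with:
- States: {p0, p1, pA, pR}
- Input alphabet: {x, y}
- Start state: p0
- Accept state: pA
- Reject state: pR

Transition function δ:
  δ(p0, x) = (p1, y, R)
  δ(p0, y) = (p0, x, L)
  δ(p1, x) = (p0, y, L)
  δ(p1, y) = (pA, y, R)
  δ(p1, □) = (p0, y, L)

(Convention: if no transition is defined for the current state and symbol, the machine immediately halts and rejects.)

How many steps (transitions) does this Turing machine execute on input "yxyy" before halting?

Execution trace:
Initial: [p0]yxyy
Step 1: δ(p0, y) = (p0, x, L) → [p0]□xxyy

No transition is defined for δ(p0, □). By convention the machine halts and rejects.

The machine executed 1 step before halting.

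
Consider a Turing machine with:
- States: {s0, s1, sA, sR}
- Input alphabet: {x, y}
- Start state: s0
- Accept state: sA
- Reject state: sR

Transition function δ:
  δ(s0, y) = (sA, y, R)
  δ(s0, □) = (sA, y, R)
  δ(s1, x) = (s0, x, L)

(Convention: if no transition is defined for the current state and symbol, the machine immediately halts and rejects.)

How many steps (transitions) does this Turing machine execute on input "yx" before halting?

Execution trace:
Initial: [s0]yx
Step 1: δ(s0, y) = (sA, y, R) → y[sA]x

The machine reaches the accept state sA and halts.

The machine executed 1 step before halting.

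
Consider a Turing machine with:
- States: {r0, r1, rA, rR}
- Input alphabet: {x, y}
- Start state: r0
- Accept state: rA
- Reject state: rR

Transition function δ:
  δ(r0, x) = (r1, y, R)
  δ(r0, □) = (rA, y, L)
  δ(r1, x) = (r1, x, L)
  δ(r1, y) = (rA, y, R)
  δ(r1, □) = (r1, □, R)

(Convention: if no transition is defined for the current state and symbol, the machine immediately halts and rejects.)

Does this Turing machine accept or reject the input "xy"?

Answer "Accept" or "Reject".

Execution trace:
Initial: [r0]xy
Step 1: δ(r0, x) = (r1, y, R) → y[r1]y
Step 2: δ(r1, y) = (rA, y, R) → yy[rA]□

The machine reaches the accept state rA and halts.

Answer: Accept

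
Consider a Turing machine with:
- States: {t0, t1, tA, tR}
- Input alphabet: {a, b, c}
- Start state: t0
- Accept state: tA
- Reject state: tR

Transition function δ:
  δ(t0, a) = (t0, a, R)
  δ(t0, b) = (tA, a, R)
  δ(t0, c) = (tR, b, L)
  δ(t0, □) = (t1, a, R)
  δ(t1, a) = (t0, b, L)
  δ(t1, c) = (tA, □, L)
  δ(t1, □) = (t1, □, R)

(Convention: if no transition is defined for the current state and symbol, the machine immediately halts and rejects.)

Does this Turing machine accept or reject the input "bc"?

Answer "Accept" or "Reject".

Execution trace:
Initial: [t0]bc
Step 1: δ(t0, b) = (tA, a, R) → a[tA]c

The machine reaches the accept state tA and halts.

Answer: Accept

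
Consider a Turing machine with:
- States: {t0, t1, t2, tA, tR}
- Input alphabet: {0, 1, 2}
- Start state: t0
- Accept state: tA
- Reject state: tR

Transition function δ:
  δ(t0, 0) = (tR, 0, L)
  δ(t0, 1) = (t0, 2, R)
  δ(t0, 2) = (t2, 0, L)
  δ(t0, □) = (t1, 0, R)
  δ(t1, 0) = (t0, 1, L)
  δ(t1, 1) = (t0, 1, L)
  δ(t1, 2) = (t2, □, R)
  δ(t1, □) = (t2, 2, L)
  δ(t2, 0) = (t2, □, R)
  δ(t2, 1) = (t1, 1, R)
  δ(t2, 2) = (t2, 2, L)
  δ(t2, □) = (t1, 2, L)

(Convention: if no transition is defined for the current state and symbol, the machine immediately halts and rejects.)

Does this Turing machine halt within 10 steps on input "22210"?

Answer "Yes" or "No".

Execution trace:
Initial: [t0]22210
Step 1: δ(t0, 2) = (t2, 0, L) → [t2]□02210
Step 2: δ(t2, □) = (t1, 2, L) → [t1]□202210
Step 3: δ(t1, □) = (t2, 2, L) → [t2]□2202210
Step 4: δ(t2, □) = (t1, 2, L) → [t1]□22202210
Step 5: δ(t1, □) = (t2, 2, L) → [t2]□222202210
Step 6: δ(t2, □) = (t1, 2, L) → [t1]□2222202210
Step 7: δ(t1, □) = (t2, 2, L) → [t2]□22222202210
Step 8: δ(t2, □) = (t1, 2, L) → [t1]□222222202210
Step 9: δ(t1, □) = (t2, 2, L) → [t2]□2222222202210
Step 10: δ(t2, □) = (t1, 2, L) → [t1]□22222222202210

The machine has not reached a halting state after 10 steps.
The machine did not halt within the 10-step bound.

Answer: No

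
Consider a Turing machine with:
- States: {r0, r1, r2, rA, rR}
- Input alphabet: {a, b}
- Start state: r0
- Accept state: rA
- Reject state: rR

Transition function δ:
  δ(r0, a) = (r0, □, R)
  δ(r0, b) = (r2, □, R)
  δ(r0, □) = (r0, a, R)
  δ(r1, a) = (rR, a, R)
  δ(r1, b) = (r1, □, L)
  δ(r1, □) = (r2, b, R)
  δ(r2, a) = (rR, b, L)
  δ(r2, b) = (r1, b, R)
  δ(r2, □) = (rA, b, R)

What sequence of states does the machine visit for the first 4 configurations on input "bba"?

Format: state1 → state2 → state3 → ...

Execution trace:
Initial: [r0]bba
Step 1: δ(r0, b) = (r2, □, R) → □[r2]ba
Step 2: δ(r2, b) = (r1, b, R) → □b[r1]a
Step 3: δ(r1, a) = (rR, a, R) → □ba[rR]□

The machine reaches the reject state rR and halts.

State sequence: r0 → r2 → r1 → rR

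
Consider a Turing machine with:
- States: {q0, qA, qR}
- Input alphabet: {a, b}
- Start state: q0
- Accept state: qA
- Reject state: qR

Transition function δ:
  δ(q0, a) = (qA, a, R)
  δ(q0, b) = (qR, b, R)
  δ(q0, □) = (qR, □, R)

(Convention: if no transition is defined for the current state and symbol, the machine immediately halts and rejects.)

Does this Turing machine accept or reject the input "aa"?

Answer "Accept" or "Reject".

Execution trace:
Initial: [q0]aa
Step 1: δ(q0, a) = (qA, a, R) → a[qA]a

The machine reaches the accept state qA and halts.

Answer: Accept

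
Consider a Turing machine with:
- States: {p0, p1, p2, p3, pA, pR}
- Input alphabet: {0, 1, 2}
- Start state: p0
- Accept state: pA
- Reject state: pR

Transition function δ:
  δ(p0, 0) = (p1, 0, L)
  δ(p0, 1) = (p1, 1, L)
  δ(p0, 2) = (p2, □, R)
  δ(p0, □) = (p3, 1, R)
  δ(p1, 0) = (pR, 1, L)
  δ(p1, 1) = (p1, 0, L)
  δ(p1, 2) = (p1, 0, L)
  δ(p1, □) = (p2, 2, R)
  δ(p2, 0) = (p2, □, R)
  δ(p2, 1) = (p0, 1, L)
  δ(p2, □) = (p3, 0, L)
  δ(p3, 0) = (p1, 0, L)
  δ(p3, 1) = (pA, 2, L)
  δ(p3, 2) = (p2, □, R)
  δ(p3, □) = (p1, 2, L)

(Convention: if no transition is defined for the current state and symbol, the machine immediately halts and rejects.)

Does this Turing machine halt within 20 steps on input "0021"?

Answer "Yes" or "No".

Execution trace:
Initial: [p0]0021
Step 1: δ(p0, 0) = (p1, 0, L) → [p1]□0021
Step 2: δ(p1, □) = (p2, 2, R) → 2[p2]0021
Step 3: δ(p2, 0) = (p2, □, R) → 2□[p2]021
Step 4: δ(p2, 0) = (p2, □, R) → 2□□[p2]21

No transition is defined for δ(p2, 2). By convention the machine halts and rejects.
The machine halted after 4 steps (within the 20-step bound).

Answer: Yes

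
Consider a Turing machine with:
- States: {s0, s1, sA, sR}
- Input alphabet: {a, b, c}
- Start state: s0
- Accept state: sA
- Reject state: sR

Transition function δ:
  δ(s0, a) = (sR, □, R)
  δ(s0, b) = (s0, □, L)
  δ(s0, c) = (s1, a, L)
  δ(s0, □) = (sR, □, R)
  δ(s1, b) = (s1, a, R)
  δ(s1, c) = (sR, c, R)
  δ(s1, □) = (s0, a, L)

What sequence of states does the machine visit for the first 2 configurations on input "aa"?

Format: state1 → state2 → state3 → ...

Execution trace:
Initial: [s0]aa
Step 1: δ(s0, a) = (sR, □, R) → □[sR]a

The machine reaches the reject state sR and halts.

State sequence: s0 → sR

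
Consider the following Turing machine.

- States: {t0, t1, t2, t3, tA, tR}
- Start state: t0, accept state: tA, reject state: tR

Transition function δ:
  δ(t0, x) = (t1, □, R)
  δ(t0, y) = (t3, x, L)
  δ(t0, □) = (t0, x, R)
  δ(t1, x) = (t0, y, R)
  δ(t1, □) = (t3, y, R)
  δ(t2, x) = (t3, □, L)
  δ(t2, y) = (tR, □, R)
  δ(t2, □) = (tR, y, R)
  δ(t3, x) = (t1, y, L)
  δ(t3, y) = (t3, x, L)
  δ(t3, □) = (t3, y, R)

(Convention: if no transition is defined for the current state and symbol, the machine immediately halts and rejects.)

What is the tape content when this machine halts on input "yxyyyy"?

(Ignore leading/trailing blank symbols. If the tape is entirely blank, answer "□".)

Execution trace:
Initial: [t0]yxyyyy
Step 1: δ(t0, y) = (t3, x, L) → [t3]□xxyyyy
Step 2: δ(t3, □) = (t3, y, R) → y[t3]xxyyyy
Step 3: δ(t3, x) = (t1, y, L) → [t1]yyxyyyy

No transition is defined for δ(t1, y). By convention the machine halts and rejects.

Final tape (ignoring leading/trailing blanks): yyxyyyy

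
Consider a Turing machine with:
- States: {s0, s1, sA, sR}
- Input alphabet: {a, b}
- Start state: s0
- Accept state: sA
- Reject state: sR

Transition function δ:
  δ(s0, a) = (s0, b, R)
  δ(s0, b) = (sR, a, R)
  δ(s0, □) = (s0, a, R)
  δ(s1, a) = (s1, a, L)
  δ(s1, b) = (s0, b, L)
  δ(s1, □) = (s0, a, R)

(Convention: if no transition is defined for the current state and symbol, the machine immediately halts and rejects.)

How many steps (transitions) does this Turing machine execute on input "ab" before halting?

Execution trace:
Initial: [s0]ab
Step 1: δ(s0, a) = (s0, b, R) → b[s0]b
Step 2: δ(s0, b) = (sR, a, R) → ba[sR]□

The machine reaches the reject state sR and halts.

The machine executed 2 steps before halting.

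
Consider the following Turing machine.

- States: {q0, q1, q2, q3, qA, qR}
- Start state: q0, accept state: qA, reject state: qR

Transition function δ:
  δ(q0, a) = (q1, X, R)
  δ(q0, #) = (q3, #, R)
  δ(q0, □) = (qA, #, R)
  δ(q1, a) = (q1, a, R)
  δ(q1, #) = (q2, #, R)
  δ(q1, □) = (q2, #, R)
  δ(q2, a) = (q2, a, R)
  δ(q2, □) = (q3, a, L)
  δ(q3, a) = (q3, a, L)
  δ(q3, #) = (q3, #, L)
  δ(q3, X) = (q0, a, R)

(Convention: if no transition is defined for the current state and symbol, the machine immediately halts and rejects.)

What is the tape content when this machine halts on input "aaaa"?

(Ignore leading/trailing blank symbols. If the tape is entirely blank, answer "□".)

Execution trace:
Initial: [q0]aaaa
Step 1: δ(q0, a) = (q1, X, R) → X[q1]aaa
Step 2: δ(q1, a) = (q1, a, R) → Xa[q1]aa
Step 3: δ(q1, a) = (q1, a, R) → Xaa[q1]a
Step 4: δ(q1, a) = (q1, a, R) → Xaaa[q1]□
Step 5: δ(q1, □) = (q2, #, R) → Xaaa#[q2]□
Step 6: δ(q2, □) = (q3, a, L) → Xaaa[q3]#a
Step 7: δ(q3, #) = (q3, #, L) → Xaa[q3]a#a
Step 8: δ(q3, a) = (q3, a, L) → Xa[q3]aa#a
Step 9: δ(q3, a) = (q3, a, L) → X[q3]aaa#a
Step 10: δ(q3, a) = (q3, a, L) → [q3]Xaaa#a
Step 11: δ(q3, X) = (q0, a, R) → a[q0]aaa#a
Step 12: δ(q0, a) = (q1, X, R) → aX[q1]aa#a
Step 13: δ(q1, a) = (q1, a, R) → aXa[q1]a#a
Step 14: δ(q1, a) = (q1, a, R) → aXaa[q1]#a
Step 15: δ(q1, #) = (q2, #, R) → aXaa#[q2]a
Step 16: δ(q2, a) = (q2, a, R) → aXaa#a[q2]□
Step 17: δ(q2, □) = (q3, a, L) → aXaa#[q3]aa
Step 18: δ(q3, a) = (q3, a, L) → aXaa[q3]#aa
Step 19: δ(q3, #) = (q3, #, L) → aXa[q3]a#aa
Step 20: δ(q3, a) = (q3, a, L) → aX[q3]aa#aa
Step 21: δ(q3, a) = (q3, a, L) → a[q3]Xaa#aa
Step 22: δ(q3, X) = (q0, a, R) → aa[q0]aa#aa
Step 23: δ(q0, a) = (q1, X, R) → aaX[q1]a#aa
Step 24: δ(q1, a) = (q1, a, R) → aaXa[q1]#aa
Step 25: δ(q1, #) = (q2, #, R) → aaXa#[q2]aa
Step 26: δ(q2, a) = (q2, a, R) → aaXa#a[q2]a
Step 27: δ(q2, a) = (q2, a, R) → aaXa#aa[q2]□
Step 28: δ(q2, □) = (q3, a, L) → aaXa#a[q3]aa
Step 29: δ(q3, a) = (q3, a, L) → aaXa#[q3]aaa
Step 30: δ(q3, a) = (q3, a, L) → aaXa[q3]#aaa
Step 31: δ(q3, #) = (q3, #, L) → aaX[q3]a#aaa
Step 32: δ(q3, a) = (q3, a, L) → aa[q3]Xa#aaa
Step 33: δ(q3, X) = (q0, a, R) → aaa[q0]a#aaa
Step 34: δ(q0, a) = (q1, X, R) → aaaX[q1]#aaa
Step 35: δ(q1, #) = (q2, #, R) → aaaX#[q2]aaa
Step 36: δ(q2, a) = (q2, a, R) → aaaX#a[q2]aa
Step 37: δ(q2, a) = (q2, a, R) → aaaX#aa[q2]a
Step 38: δ(q2, a) = (q2, a, R) → aaaX#aaa[q2]□
Step 39: δ(q2, □) = (q3, a, L) → aaaX#aa[q3]aa
Step 40: δ(q3, a) = (q3, a, L) → aaaX#a[q3]aaa
Step 41: δ(q3, a) = (q3, a, L) → aaaX#[q3]aaaa
Step 42: δ(q3, a) = (q3, a, L) → aaaX[q3]#aaaa
Step 43: δ(q3, #) = (q3, #, L) → aaa[q3]X#aaaa
Step 44: δ(q3, X) = (q0, a, R) → aaaa[q0]#aaaa
Step 45: δ(q0, #) = (q3, #, R) → aaaa#[q3]aaaa
Step 46: δ(q3, a) = (q3, a, L) → aaaa[q3]#aaaa
Step 47: δ(q3, #) = (q3, #, L) → aaa[q3]a#aaaa
Step 48: δ(q3, a) = (q3, a, L) → aa[q3]aa#aaaa
Step 49: δ(q3, a) = (q3, a, L) → a[q3]aaa#aaaa
Step 50: δ(q3, a) = (q3, a, L) → [q3]aaaa#aaaa
Step 51: δ(q3, a) = (q3, a, L) → [q3]□aaaa#aaaa

No transition is defined for δ(q3, □). By convention the machine halts and rejects.

Final tape (ignoring leading/trailing blanks): aaaa#aaaa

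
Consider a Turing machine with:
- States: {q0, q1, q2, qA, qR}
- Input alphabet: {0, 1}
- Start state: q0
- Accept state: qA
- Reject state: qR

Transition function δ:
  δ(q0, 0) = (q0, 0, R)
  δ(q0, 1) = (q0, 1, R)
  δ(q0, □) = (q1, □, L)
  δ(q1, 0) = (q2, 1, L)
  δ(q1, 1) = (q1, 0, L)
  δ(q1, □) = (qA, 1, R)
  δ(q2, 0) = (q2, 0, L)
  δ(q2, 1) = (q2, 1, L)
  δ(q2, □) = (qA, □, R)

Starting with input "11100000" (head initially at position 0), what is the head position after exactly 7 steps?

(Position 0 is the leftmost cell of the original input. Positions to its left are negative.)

Execution trace (head position shown):
Step 0: [q0]11100000  (head at position 0)
Step 1: move right → 1[q0]1100000  (head at position 1)
Step 2: move right → 11[q0]100000  (head at position 2)
Step 3: move right → 111[q0]00000  (head at position 3)
Step 4: move right → 1110[q0]0000  (head at position 4)
Step 5: move right → 11100[q0]000  (head at position 5)
Step 6: move right → 111000[q0]00  (head at position 6)
Step 7: move right → 1110000[q0]0  (head at position 7)

After 7 steps, the head is at position 7.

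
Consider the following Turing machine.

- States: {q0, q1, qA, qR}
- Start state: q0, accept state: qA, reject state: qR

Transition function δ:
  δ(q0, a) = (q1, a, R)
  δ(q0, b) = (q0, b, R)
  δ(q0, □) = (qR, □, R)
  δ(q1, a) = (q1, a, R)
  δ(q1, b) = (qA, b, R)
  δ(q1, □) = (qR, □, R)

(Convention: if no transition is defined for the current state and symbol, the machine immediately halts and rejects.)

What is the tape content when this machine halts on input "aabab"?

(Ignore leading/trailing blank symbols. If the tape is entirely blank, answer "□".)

Execution trace:
Initial: [q0]aabab
Step 1: δ(q0, a) = (q1, a, R) → a[q1]abab
Step 2: δ(q1, a) = (q1, a, R) → aa[q1]bab
Step 3: δ(q1, b) = (qA, b, R) → aab[qA]ab

The machine reaches the accept state qA and halts.

Final tape (ignoring leading/trailing blanks): aabab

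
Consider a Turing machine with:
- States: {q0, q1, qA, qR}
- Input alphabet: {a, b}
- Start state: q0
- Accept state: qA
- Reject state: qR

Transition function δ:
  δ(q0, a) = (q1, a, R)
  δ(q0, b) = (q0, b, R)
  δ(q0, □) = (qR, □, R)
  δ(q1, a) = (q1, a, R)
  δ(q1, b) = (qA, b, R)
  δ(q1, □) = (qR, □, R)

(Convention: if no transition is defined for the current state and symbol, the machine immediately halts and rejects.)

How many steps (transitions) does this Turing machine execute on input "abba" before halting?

Execution trace:
Initial: [q0]abba
Step 1: δ(q0, a) = (q1, a, R) → a[q1]bba
Step 2: δ(q1, b) = (qA, b, R) → ab[qA]ba

The machine reaches the accept state qA and halts.

The machine executed 2 steps before halting.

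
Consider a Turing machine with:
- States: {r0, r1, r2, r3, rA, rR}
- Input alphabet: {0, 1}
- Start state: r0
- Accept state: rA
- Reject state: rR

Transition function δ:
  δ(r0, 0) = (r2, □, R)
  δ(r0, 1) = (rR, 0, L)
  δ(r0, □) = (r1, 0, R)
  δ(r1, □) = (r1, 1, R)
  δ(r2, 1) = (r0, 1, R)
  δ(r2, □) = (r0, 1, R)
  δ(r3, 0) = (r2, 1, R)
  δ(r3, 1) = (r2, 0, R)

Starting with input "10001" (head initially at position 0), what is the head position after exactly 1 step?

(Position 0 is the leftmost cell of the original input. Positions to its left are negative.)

Execution trace (head position shown):
Step 0: [r0]10001  (head at position 0)
Step 1: move left → [rR]□00001  (head at position -1)

After 1 step, the head is at position -1.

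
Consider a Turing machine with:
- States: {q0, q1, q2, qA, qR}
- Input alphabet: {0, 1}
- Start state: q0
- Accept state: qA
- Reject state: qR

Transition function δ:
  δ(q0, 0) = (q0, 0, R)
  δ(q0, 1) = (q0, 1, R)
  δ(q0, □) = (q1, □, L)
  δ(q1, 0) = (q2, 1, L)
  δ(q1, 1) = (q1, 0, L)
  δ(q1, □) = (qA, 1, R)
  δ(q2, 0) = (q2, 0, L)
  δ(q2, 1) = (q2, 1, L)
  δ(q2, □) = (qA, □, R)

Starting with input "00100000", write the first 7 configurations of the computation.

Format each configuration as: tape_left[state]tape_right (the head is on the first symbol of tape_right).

Transitions applied:
Step 1: δ(q0, 0) = (q0, 0, R)
Step 2: δ(q0, 0) = (q0, 0, R)
Step 3: δ(q0, 1) = (q0, 1, R)
Step 4: δ(q0, 0) = (q0, 0, R)
Step 5: δ(q0, 0) = (q0, 0, R)
Step 6: δ(q0, 0) = (q0, 0, R)

The first 7 configurations are:
[q0]00100000 ⊢ 0[q0]0100000 ⊢ 00[q0]100000 ⊢ 001[q0]00000 ⊢ 0010[q0]0000 ⊢ 00100[q0]000 ⊢ 001000[q0]00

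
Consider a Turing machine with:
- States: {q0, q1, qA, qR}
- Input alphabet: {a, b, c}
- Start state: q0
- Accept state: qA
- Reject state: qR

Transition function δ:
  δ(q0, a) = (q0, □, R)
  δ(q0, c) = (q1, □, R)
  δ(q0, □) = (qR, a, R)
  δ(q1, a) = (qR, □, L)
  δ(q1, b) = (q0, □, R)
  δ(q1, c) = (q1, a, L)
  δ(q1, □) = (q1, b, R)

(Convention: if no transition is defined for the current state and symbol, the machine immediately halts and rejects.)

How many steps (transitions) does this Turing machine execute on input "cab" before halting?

Execution trace:
Initial: [q0]cab
Step 1: δ(q0, c) = (q1, □, R) → □[q1]ab
Step 2: δ(q1, a) = (qR, □, L) → [qR]□□b

The machine reaches the reject state qR and halts.

The machine executed 2 steps before halting.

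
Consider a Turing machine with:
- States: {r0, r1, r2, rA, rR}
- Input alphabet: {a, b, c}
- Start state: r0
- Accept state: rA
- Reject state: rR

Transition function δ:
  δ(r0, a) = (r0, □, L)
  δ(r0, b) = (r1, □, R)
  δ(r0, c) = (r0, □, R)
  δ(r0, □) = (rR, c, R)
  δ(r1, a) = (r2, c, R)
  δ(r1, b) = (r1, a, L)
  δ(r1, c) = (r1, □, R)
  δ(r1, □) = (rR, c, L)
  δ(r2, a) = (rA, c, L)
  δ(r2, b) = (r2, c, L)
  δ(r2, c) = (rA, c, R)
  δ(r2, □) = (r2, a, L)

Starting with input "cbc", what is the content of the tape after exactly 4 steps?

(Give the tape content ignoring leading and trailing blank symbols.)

Execution trace:
Initial: [r0]cbc
Step 1: δ(r0, c) = (r0, □, R) → □[r0]bc
Step 2: δ(r0, b) = (r1, □, R) → □□[r1]c
Step 3: δ(r1, c) = (r1, □, R) → □□□[r1]□
Step 4: δ(r1, □) = (rR, c, L) → □□[rR]□c

The machine reaches the reject state rR and halts.

After 4 steps, the tape (ignoring leading/trailing blanks) is: c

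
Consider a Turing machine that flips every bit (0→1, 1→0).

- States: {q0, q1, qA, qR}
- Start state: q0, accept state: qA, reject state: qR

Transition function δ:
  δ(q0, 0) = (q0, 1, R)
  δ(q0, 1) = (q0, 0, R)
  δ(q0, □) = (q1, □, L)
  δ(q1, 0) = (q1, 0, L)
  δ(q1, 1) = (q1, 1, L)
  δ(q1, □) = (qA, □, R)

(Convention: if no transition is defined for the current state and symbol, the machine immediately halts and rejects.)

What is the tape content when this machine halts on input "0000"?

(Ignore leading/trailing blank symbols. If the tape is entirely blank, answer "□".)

Execution trace:
Initial: [q0]0000
Step 1: δ(q0, 0) = (q0, 1, R) → 1[q0]000
Step 2: δ(q0, 0) = (q0, 1, R) → 11[q0]00
Step 3: δ(q0, 0) = (q0, 1, R) → 111[q0]0
Step 4: δ(q0, 0) = (q0, 1, R) → 1111[q0]□
Step 5: δ(q0, □) = (q1, □, L) → 111[q1]1□
Step 6: δ(q1, 1) = (q1, 1, L) → 11[q1]11□
Step 7: δ(q1, 1) = (q1, 1, L) → 1[q1]111□
Step 8: δ(q1, 1) = (q1, 1, L) → [q1]1111□
Step 9: δ(q1, 1) = (q1, 1, L) → [q1]□1111□
Step 10: δ(q1, □) = (qA, □, R) → □[qA]1111□

The machine reaches the accept state qA and halts.

Final tape (ignoring leading/trailing blanks): 1111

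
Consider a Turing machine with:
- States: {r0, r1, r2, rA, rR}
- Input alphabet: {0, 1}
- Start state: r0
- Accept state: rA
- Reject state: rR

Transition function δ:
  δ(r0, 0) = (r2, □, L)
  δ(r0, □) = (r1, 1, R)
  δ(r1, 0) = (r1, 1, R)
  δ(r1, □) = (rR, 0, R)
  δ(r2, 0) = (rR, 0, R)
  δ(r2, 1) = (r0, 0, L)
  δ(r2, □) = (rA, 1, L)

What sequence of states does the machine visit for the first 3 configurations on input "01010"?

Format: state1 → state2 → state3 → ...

Execution trace:
Initial: [r0]01010
Step 1: δ(r0, 0) = (r2, □, L) → [r2]□□1010
Step 2: δ(r2, □) = (rA, 1, L) → [rA]□1□1010

The machine reaches the accept state rA and halts.

State sequence: r0 → r2 → rA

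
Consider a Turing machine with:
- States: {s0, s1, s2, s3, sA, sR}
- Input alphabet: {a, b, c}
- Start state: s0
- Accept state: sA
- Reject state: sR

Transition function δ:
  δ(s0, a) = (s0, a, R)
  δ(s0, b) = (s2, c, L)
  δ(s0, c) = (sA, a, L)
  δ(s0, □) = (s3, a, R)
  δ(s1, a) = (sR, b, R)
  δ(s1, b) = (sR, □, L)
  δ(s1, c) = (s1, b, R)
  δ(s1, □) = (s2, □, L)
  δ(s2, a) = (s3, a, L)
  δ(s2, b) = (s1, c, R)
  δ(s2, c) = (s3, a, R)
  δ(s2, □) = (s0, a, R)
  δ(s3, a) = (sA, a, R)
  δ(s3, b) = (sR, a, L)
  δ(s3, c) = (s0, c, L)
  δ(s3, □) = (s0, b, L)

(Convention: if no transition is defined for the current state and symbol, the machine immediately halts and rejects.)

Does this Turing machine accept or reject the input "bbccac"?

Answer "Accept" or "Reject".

Execution trace:
Initial: [s0]bbccac
Step 1: δ(s0, b) = (s2, c, L) → [s2]□cbccac
Step 2: δ(s2, □) = (s0, a, R) → a[s0]cbccac
Step 3: δ(s0, c) = (sA, a, L) → [sA]aabccac

The machine reaches the accept state sA and halts.

Answer: Accept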